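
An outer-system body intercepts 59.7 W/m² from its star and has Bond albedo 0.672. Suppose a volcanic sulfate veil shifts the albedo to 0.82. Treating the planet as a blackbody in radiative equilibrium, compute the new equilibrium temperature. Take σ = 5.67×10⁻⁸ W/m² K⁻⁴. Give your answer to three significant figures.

83.0 K

New equilibrium: T₂ = [(1−0.82)·59.70/(4σ)]^(1/4) = 82.97 K.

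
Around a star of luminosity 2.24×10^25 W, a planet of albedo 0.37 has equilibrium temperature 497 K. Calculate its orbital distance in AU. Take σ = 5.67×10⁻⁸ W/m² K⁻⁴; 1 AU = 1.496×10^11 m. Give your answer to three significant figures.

0.0602 AU

Required flux: S = 4σT⁴/(1−α) = 21960 W/m².
Then d = [L/(4πS)]^(1/2) = 9.009×10^9 m, i.e. 0.06022 AU.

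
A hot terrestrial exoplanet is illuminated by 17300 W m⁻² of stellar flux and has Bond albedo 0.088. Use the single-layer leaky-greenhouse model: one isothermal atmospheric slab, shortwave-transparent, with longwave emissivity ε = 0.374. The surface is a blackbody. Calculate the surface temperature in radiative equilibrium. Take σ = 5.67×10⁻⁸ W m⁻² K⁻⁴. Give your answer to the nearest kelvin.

541 K

The planet radiates to space at T_e = [S(1−α)/(4σ)]^(1/4) = 513.6 K.
For a single slab of emissivity ε, T_s⁴ = 2T_e⁴/(2−ε); thus T_s = 513.6·(1.23)^(1/4) = 540.9 K.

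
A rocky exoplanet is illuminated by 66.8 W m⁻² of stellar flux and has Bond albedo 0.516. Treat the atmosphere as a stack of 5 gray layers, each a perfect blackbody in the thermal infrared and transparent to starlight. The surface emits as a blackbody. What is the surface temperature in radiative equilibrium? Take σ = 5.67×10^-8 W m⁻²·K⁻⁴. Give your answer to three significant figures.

171 K

The effective emission temperature is T_e = [S(1−α)/(4σ)]^¼ = 109.3 K.
With N = 5 opaque layers, T_s = (N+1)^(1/4)·T_e = 6^(1/4)·109.3 = 171.0 K.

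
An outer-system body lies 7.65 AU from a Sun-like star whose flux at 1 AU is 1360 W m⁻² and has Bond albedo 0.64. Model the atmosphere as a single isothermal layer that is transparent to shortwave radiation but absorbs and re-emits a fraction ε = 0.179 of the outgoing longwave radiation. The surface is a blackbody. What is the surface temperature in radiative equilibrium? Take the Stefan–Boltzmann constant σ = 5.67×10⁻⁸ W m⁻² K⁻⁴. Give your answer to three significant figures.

79.8 kelvin

Flux at the orbit: S = 1360/(7.65)² = 23.24 W m⁻².
The planet radiates to space at T_e = [S(1−α)/(4σ)]^(1/4) = 77.93 K.
The surface balance (absorbed SW + ε·downward IR = σT_s⁴) with T_a⁴ = T_s⁴/2 reduces to T_s = T_e·[2/(2−ε)]^¼ = 79.78 K.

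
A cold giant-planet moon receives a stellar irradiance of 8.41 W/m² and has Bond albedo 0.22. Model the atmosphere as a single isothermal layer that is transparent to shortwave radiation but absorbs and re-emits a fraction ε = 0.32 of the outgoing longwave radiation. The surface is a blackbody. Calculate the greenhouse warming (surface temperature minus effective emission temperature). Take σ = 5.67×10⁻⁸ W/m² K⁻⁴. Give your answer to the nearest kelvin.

3 K

The planet radiates to space at T_e = [S(1−α)/(4σ)]^(1/4) = 73.34 K.
The surface balance (absorbed SW + ε·downward IR = σT_s⁴) with T_a⁴ = T_s⁴/2 reduces to T_s = T_e·[2/(2−ε)]^¼ = 76.60 K.
The atmosphere warms the surface by 3.267 K.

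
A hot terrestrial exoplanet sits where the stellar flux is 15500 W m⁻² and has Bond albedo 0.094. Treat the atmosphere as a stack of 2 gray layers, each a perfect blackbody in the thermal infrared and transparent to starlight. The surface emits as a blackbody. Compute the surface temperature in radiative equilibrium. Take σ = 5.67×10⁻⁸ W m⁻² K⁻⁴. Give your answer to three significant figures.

The effective emission temperature is T_e = [S(1−α)/(4σ)]^¼ = 498.8 K.
Layer-by-layer balance gives σT_s⁴ = (N+1)σT_e⁴, so T_s = 3^¼·498.8 = 656.5 K.

656 K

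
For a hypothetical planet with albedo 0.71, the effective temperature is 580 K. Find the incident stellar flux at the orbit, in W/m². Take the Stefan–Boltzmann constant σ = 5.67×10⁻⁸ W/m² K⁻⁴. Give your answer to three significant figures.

From S(1−α)/4 = σT⁴: S = 4σT⁴/(1−α).
σT⁴ = 5.67×10⁻⁸·(580)⁴ = 6416 W/m².
S = 4·6416/0.29 = 88500 W/m².

88500 W/m²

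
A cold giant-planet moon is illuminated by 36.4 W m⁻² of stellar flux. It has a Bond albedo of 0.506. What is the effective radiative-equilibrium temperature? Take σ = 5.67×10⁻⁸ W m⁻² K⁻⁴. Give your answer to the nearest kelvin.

Averaging over the sphere, the absorbed flux is S(1−α)/4 = 4.495 W m⁻².
Balancing against σT⁴: T = (4.495/5.67×10⁻⁸)^(1/4) = 94.36 K.

94 kelvin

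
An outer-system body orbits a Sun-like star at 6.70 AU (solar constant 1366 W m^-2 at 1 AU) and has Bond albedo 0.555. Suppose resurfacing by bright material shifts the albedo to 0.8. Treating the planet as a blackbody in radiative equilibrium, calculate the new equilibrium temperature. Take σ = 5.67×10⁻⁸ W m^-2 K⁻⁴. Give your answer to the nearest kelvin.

72 K

Irradiance scales as 1/d², so S = 1366 W m^-2 × (1/6.70)² = 30.43 W m^-2.
With the new albedo, S(1−α₂)/4 = 1.521 W m^-2, so T₂ = 71.97 K.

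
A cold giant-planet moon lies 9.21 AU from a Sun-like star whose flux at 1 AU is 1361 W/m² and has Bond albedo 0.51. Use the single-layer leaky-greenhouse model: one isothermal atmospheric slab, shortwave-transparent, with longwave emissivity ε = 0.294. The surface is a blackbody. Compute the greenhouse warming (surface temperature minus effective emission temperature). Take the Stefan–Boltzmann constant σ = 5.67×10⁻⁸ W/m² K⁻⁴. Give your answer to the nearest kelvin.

3 K

By the inverse-square law, S = 1361/9.21² = 16.04 W/m².
At the top of the atmosphere, σT_e⁴ = S(1−α)/4 = 1.966 W/m², giving T_e = 76.73 K.
For a single slab of emissivity ε, T_s⁴ = 2T_e⁴/(2−ε); thus T_s = 76.73·(1.172)^(1/4) = 79.84 K.
The atmosphere warms the surface by 3.111 K.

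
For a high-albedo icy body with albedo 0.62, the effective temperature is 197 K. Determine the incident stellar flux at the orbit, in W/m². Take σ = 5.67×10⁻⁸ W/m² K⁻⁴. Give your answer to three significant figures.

From S(1−α)/4 = σT⁴: S = 4σT⁴/(1−α).
σT⁴ = 5.67×10⁻⁸·(197)⁴ = 85.40 W/m².
So S = 4×85.40/(1−0.62) = 898.9 W/m².

899 W/m²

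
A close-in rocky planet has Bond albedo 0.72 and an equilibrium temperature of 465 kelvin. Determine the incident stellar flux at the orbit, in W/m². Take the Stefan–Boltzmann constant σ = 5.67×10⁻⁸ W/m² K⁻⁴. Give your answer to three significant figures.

37900 W/m²

Invert the energy balance for S: S = 4σT⁴/(1−α).
The emitted flux is σT⁴ = 2651 W/m².
S = 4·2651/0.28 = 37870 W/m².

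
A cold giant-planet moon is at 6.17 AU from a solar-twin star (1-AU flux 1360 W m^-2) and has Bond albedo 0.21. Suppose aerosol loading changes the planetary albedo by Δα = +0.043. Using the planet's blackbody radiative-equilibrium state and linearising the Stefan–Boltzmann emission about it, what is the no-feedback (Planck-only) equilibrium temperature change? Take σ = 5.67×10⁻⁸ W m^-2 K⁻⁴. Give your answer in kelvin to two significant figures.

By the inverse-square law, S = 1360/6.17² = 35.72 W m^-2.
The baseline emission temperature is T_e = 105.6 K.
TOA radiative forcing: ΔF = −S·Δα/4 = −35.72·(+0.043)/4 = -0.3840 W m^-2.
Linearising σT⁴ gives d(σT⁴)/dT = 4σT_e³ = 0.2672 W m^-2 per K.
So ΔT₀ = -0.3840/0.2672 = -1.44 K.

-1.4 K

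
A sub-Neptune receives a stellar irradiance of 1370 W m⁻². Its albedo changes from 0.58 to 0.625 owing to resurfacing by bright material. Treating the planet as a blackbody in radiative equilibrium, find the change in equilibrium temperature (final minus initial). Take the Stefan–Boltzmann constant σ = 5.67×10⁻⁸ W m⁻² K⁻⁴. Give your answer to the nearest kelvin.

With α = 0.58, T₁ = 224.4 K.
After:  T₂ = [1370·0.375/(4σ)]^(1/4) = 218.2 K.
ΔT = T₂ − T₁ = -6.269 K.

-6 K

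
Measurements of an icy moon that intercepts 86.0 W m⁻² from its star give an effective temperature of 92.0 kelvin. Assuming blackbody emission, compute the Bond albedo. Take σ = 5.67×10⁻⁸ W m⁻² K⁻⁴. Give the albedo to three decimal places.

Rearranging the radiative balance, α = 1 − 4σT⁴/S.
4σT⁴ = 4·5.67×10⁻⁸·(92.0)⁴ = 16.25 W m⁻².
1−α = 16.25/86.00 = 0.1889, so α = 0.8111.

0.811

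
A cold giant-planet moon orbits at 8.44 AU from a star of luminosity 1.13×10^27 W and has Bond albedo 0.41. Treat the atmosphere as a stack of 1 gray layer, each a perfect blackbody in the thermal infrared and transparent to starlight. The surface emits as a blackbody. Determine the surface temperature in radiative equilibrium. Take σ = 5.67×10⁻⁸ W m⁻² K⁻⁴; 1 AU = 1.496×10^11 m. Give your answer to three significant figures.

Orbital distance: d = 8.44 AU = 1.263×10^12 m.
Spreading L over a sphere of radius d: S = 1.13×10^27/(4π·1.26×10^12²) = 56.41 W m⁻².
The effective emission temperature is T_e = [S(1−α)/(4σ)]^¼ = 110.1 K.
With N = 1 opaque layers, T_s = (N+1)^(1/4)·T_e = 2^(1/4)·110.1 = 130.9 K.

131 kelvin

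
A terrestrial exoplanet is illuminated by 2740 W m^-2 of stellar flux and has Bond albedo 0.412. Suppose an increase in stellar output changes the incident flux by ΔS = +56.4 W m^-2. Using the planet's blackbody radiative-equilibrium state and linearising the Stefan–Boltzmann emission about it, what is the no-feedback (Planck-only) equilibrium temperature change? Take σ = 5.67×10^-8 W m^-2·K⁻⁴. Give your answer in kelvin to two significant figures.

The baseline emission temperature is T_e = 290.3 K.
TOA radiative forcing: ΔF = (1−α)ΔS/4 = 0.588·(+56.4)/4 = 8.291 W m^-2.
Planck response: λ_P = 4σT_e³ = 4·5.67×10⁻⁸·(290.3)³ = 5.550 W m^-2/K.
ΔT₀ = ΔF/λ_P = 8.291/5.550 = 1.49 K.

1.5 kelvin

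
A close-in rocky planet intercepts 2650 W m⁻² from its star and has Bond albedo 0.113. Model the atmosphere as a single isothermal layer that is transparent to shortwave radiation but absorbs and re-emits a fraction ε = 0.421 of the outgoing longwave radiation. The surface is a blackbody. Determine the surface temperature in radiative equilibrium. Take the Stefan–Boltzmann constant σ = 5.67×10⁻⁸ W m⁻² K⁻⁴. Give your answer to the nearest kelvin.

At the top of the atmosphere, σT_e⁴ = S(1−α)/4 = 587.6 W m⁻², giving T_e = 319.1 K.
The surface balance (absorbed SW + ε·downward IR = σT_s⁴) with T_a⁴ = T_s⁴/2 reduces to T_s = T_e·[2/(2−ε)]^¼ = 338.5 K.

338 K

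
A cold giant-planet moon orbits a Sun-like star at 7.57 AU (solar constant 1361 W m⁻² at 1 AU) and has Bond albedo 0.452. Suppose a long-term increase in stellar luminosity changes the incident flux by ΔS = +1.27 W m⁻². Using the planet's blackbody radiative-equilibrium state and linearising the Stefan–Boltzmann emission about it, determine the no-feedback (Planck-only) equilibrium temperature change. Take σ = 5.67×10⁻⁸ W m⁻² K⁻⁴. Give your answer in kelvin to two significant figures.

1.2 K

By the inverse-square law, S = 1361/7.57² = 23.75 W m⁻².
The baseline emission temperature is T_e = 87.04 K.
Only a fraction (1−α) is absorbed and it's spread over 4πR², so ΔF = (1−α)ΔS/4 = 0.1740 W m⁻².
The Planck feedback parameter is 4σT_e³ = 0.1495 W m⁻²/K.
So ΔT₀ = 0.1740/0.1495 = 1.16 K.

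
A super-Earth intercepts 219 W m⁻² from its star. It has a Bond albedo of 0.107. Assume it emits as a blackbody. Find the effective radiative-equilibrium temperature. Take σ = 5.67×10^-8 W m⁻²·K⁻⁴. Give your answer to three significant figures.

The planet absorbs (1−α)S over its disc πR² and re-emits over 4πR², so the mean absorbed flux is (1−0.107)·219.0/4 = 48.89 W m⁻².
In equilibrium σT⁴ equals this, so T = 171.4 K.

171 K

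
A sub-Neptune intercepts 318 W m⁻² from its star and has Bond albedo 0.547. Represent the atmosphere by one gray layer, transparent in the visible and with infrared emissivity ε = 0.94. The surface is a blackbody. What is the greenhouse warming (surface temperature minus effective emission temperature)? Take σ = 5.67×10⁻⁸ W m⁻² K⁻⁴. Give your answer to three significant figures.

27.3 K

The planet radiates to space at T_e = [S(1−α)/(4σ)]^(1/4) = 158.8 K.
For a single slab of emissivity ε, T_s⁴ = 2T_e⁴/(2−ε); thus T_s = 158.8·(1.887)^(1/4) = 186.1 K.
T_s − T_e = 186.1 − 158.8 = 27.31 K.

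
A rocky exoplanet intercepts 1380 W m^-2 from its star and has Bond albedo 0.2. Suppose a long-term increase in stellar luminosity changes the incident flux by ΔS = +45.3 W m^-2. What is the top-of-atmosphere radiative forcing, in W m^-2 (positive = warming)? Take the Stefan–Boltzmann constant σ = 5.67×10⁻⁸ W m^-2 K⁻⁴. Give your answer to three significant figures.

9.06 W m^-2

ΔF = Δ[S(1−α)]/4 = (1−0.2)·+45.3/4 = 9.060 W m^-2.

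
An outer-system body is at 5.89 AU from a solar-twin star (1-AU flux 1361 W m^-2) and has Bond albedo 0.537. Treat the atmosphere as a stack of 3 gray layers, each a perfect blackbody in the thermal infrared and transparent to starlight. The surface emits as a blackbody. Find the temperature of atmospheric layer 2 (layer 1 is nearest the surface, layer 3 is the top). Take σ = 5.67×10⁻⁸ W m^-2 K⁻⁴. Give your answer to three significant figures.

112 kelvin

Flux at the orbit: S = 1361/(5.89)² = 39.23 W m^-2.
OLR = S(1−α)/4 = 4.541 W m^-2; the top layer radiates at T_e = 94.60 K.
The net upward flux σT_e⁴ is constant between every pair of levels, so T_k⁴ = (N+1−k)T_e⁴.
T_2 = (2)^(1/4)·94.60 = 112.5 K.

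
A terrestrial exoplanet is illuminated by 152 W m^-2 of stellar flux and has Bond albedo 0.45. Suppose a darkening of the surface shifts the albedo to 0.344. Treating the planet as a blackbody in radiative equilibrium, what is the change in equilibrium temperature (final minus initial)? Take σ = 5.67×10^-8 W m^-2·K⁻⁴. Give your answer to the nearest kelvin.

Before: T₁ = [152.0·0.55/(4σ)]^(1/4) = 138.6 K.
With α = 0.344, T₂ = 144.8 K.
Change: 144.8 − 138.6 = 6.242 K.

6 K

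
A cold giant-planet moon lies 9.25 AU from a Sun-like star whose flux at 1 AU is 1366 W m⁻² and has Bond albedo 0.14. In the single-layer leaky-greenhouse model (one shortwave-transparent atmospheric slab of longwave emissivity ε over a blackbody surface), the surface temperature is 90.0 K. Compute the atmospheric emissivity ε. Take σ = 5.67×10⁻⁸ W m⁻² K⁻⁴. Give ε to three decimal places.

0.155

Irradiance scales as 1/d², so S = 1366 W m⁻² × (1/9.25)² = 15.96 W m⁻².
First, T_e = [15.96·(1−0.14)/(4σ)]^(1/4) = 88.21 K.
T_s⁴ = T_e⁴·2/(2−ε) → ε = 2 − 2(T_e/T_s)⁴ = 2 − 2·(88.21/90.0)⁴ = 0.1546.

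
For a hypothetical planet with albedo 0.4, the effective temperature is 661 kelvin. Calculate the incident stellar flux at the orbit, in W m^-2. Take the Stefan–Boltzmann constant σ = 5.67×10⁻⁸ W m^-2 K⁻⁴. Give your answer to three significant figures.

From S(1−α)/4 = σT⁴: S = 4σT⁴/(1−α).
σT⁴ = 5.67×10⁻⁸·(661)⁴ = 10820 W m^-2.
S = 4·10820/0.6 = 72160 W m^-2.

72200 W m^-2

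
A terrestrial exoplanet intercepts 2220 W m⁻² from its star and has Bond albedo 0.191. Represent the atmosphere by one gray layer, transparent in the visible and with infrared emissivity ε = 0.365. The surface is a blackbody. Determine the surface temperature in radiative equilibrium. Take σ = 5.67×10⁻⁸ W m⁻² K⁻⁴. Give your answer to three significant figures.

Effective emission temperature (TOA balance): σT_e⁴ = S(1−α)/4 = 449.0 W m⁻² → T_e = 298.3 K.
Surface balance with a leaky layer gives σT_s⁴ = σT_e⁴·2/(2−ε), so T_s = T_e·[2/(2−0.365)]^(1/4) = 313.7 K.

314 K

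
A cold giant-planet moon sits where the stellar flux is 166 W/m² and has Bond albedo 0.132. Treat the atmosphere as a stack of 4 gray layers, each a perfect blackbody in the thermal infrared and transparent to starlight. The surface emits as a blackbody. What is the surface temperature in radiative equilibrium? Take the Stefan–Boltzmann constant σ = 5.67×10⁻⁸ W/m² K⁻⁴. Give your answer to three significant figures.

Top-of-atmosphere balance: σT_e⁴ = S(1−α)/4 = 36.02 W/m² → T_e = 158.8 K.
Layer-by-layer balance gives σT_s⁴ = (N+1)σT_e⁴, so T_s = 5^¼·158.8 = 237.4 K.

237 K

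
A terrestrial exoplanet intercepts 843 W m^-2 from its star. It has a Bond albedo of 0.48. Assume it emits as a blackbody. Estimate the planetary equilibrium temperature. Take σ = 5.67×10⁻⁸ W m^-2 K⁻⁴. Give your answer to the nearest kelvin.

Averaging over the sphere, the absorbed flux is S(1−α)/4 = 109.6 W m^-2.
Balancing against σT⁴: T = (109.6/5.67×10⁻⁸)^(1/4) = 209.7 K.

210 kelvin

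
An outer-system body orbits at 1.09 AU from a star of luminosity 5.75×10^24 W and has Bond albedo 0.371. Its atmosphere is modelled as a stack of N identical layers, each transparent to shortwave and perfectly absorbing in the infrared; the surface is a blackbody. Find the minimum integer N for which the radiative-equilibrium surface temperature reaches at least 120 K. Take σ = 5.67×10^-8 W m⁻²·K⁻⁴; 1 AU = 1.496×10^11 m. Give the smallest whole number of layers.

4

d = 1.09 × 1.496×10^11 m = 1.631×10^11 m.
Spreading L over a sphere of radius d: S = 5.75×10^24/(4π·1.63×10^11²) = 17.21 W m⁻².
OLR = S(1−α)/4 = 2.706 W m⁻²; the top layer radiates at T_e = 83.12 K.
Since T_s⁴ = (N+1)T_e⁴, we need N ≥ (T_s/T_e)⁴ − 1 = 3.345.
The minimum whole number is N = 4.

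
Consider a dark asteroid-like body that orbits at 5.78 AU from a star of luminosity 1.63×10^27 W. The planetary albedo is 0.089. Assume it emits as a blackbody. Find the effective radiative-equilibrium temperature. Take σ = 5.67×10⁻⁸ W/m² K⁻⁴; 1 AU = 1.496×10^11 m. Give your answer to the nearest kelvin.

d = 5.78 × 1.496×10^11 m = 8.647×10^11 m.
Spreading L over a sphere of radius d: S = 1.63×10^27/(4π·8.65×10^11²) = 173.5 W/m².
Absorbed flux (global mean): S(1−α)/4 = 173.5·0.911/4 = 39.51 W/m².
Balancing against σT⁴: T = (39.51/5.67×10⁻⁸)^(1/4) = 162.5 K.

162 kelvin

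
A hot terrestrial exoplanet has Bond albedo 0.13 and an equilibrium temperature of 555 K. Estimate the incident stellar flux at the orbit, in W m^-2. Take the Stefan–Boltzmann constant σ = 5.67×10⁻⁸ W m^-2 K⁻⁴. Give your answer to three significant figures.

24700 W m^-2

From S(1−α)/4 = σT⁴: S = 4σT⁴/(1−α).
The emitted flux is σT⁴ = 5380 W m^-2.
So S = 4×5380/(1−0.13) = 24730 W m^-2.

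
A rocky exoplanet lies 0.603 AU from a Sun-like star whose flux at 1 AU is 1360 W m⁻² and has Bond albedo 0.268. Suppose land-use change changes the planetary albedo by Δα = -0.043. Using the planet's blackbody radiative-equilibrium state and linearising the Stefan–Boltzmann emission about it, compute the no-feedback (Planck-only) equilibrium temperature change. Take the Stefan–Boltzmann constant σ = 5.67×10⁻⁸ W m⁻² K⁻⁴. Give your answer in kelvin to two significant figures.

4.9 K

By the inverse-square law, S = 1360/0.603² = 3740 W m⁻².
The baseline emission temperature is T_e = 331.5 K.
ΔF = −(S/4)Δα = −(3740/4)×(-0.043) = 40.21 W m⁻².
The Planck feedback parameter is 4σT_e³ = 8.260 W m⁻²/K.
ΔT₀ = ΔF/λ_P = 40.21/8.260 = 4.87 K.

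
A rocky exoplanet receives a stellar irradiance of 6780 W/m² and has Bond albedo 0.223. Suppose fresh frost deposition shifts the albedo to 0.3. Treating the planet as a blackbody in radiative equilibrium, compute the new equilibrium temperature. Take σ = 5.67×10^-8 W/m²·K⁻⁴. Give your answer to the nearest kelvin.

New equilibrium: T₂ = [(1−0.3)·6780/(4σ)]^(1/4) = 380.3 K.

380 K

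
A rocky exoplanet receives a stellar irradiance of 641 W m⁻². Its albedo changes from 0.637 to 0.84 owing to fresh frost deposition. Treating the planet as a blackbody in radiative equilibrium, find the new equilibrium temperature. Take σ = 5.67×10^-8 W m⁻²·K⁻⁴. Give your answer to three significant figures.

T₂ = [S(1−α₂)/(4σ)]^(1/4) = [641.0·0.16/(4σ)]^(1/4) = 145.8 K.

146 kelvin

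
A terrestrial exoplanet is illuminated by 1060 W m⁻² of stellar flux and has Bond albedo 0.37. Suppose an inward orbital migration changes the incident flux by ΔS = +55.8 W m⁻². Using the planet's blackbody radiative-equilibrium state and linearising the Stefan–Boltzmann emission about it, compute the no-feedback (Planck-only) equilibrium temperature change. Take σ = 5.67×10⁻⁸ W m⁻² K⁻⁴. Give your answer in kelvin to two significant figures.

Unperturbed T_e = [1060·(1−0.37)/(4σ)]^¼ = 232.9 K.
TOA radiative forcing: ΔF = (1−α)ΔS/4 = 0.63·(+55.8)/4 = 8.788 W m⁻².
Planck response: λ_P = 4σT_e³ = 4·5.67×10⁻⁸·(232.9)³ = 2.867 W m⁻²/K.
So ΔT₀ = 8.788/2.867 = 3.07 K.

3.1 K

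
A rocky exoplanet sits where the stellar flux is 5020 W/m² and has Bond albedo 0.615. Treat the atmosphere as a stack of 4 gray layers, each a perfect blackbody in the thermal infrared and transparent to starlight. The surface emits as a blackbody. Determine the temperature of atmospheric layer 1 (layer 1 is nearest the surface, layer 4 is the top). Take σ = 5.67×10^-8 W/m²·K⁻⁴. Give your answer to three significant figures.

OLR = S(1−α)/4 = 483.2 W/m²; the top layer radiates at T_e = 303.8 K.
In the N-layer model, layer k (counted from the surface) has T_k = (N+1−k)^(1/4)·T_e.
T_1 = (4)^(1/4)·303.8 = 429.7 K.

430 K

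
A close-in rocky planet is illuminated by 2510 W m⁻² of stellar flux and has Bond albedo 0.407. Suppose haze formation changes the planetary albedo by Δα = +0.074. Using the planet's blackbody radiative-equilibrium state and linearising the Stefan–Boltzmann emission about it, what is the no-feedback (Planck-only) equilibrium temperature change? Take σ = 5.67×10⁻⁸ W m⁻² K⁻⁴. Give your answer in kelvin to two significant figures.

Unperturbed T_e = [2510·(1−0.407)/(4σ)]^¼ = 284.6 K.
TOA radiative forcing: ΔF = −S·Δα/4 = −2510·(+0.074)/4 = -46.43 W m⁻².
Planck response: λ_P = 4σT_e³ = 4·5.67×10⁻⁸·(284.6)³ = 5.229 W m⁻²/K.
Hence the no-feedback warming is ΔF/(4σT_e³) = -8.88 K.

-8.9 K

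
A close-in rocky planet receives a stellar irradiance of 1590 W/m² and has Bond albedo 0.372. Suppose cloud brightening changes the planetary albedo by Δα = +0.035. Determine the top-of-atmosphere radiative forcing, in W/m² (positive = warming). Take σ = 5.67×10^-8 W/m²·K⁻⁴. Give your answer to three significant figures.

-13.9 W/m²

The change in absorbed flux is Δ[S(1−α)/4] = −SΔα/4 = -13.91 W/m².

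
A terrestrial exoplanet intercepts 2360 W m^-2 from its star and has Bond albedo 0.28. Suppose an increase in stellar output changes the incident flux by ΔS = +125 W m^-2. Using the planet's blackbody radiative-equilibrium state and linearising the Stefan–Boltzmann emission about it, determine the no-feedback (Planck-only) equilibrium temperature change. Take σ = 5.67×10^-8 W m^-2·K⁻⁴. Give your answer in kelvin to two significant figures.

3.9 K

Reference equilibrium: T_e = [S(1−α)/(4σ)]^(1/4) = 294.2 K.
Only a fraction (1−α) is absorbed and it's spread over 4πR², so ΔF = (1−α)ΔS/4 = 22.50 W m^-2.
Linearising σT⁴ gives d(σT⁴)/dT = 4σT_e³ = 5.776 W m^-2 per K.
Hence the no-feedback warming is ΔF/(4σT_e³) = 3.90 K.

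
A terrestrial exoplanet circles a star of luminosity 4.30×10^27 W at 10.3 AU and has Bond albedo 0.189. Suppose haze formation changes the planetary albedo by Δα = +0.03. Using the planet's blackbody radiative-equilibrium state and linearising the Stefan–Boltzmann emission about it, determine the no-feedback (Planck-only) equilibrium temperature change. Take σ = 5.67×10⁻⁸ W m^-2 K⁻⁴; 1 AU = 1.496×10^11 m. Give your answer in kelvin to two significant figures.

-1.4 K

Orbital distance: d = 10.3 AU = 1.541×10^12 m.
S = L/(4πd²) = 144.1 W m^-2.
Reference equilibrium: T_e = [S(1−α)/(4σ)]^(1/4) = 150.7 K.
TOA radiative forcing: ΔF = −S·Δα/4 = −144.1·(+0.03)/4 = -1.081 W m^-2.
Planck response: λ_P = 4σT_e³ = 4·5.67×10⁻⁸·(150.7)³ = 0.7757 W m^-2/K.
ΔT₀ = ΔF/λ_P = -1.081/0.7757 = -1.39 K.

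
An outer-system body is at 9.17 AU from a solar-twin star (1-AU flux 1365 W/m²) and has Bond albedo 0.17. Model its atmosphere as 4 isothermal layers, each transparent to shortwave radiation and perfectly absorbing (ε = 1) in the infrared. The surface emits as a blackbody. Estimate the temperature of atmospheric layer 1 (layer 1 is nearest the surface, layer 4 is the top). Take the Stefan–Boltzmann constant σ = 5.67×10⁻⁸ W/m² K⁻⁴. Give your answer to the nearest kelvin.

By the inverse-square law, S = 1365/9.17² = 16.23 W/m².
Top-of-atmosphere balance: σT_e⁴ = S(1−α)/4 = 3.368 W/m² → T_e = 87.79 K.
In the N-layer model, layer k (counted from the surface) has T_k = (N+1−k)^(1/4)·T_e.
With k = 1: T_1 = (4+1−1)^¼·87.79 K = 124.2 K.

124 kelvin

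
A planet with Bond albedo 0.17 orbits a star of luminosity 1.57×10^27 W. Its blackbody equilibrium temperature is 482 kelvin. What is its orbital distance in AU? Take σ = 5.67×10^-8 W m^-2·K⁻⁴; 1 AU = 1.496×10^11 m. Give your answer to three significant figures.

0.615 AU

The flux needed for this T is 4σT⁴/(1−0.17) = 14750 W m^-2.
From L = 4πd²S, d = √(1.57×10^27/(4π·14750)) = 9.204×10^10 m = 0.6152 AU.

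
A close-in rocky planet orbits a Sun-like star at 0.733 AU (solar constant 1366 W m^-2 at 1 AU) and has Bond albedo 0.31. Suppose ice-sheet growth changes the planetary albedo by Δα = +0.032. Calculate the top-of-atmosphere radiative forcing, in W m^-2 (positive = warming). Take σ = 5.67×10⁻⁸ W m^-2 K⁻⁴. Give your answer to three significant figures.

-20.3 W m^-2

Irradiance scales as 1/d², so S = 1366 W m^-2 × (1/0.733)² = 2542 W m^-2.
TOA radiative forcing: ΔF = −S·Δα/4 = −2542·(+0.032)/4 = -20.34 W m^-2.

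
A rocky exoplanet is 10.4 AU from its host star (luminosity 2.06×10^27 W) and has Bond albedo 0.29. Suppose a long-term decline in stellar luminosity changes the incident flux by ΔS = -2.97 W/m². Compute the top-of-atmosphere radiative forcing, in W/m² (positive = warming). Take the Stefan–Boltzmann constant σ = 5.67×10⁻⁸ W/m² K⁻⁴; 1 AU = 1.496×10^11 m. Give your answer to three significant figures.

-0.527 W/m²

Orbital distance: d = 10.4 AU = 1.556×10^12 m.
S = L/(4πd²) = 67.72 W/m².
TOA radiative forcing: ΔF = (1−α)ΔS/4 = 0.71·(-2.97)/4 = -0.5272 W/m².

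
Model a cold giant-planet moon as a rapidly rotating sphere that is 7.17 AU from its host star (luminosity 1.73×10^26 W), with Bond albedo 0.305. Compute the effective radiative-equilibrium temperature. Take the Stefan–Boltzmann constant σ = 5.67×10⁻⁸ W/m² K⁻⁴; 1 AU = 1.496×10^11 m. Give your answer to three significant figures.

77.8 kelvin

Orbital distance: d = 7.17 AU = 1.073×10^12 m.
Spreading L over a sphere of radius d: S = 1.73×10^26/(4π·1.07×10^12²) = 11.97 W/m².
The planet absorbs (1−α)S over its disc πR² and re-emits over 4πR², so the mean absorbed flux is (1−0.305)·11.97/4 = 2.079 W/m².
In equilibrium σT⁴ equals this, so T = 77.82 K.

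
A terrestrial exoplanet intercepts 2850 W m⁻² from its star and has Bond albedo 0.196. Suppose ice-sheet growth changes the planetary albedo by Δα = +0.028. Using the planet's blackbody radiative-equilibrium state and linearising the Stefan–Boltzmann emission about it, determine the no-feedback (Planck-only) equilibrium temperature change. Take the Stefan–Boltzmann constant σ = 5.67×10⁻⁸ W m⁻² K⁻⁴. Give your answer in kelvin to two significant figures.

Reference equilibrium: T_e = [S(1−α)/(4σ)]^(1/4) = 317.0 K.
The change in absorbed flux is Δ[S(1−α)/4] = −SΔα/4 = -19.95 W m⁻².
Planck response: λ_P = 4σT_e³ = 4·5.67×10⁻⁸·(317.0)³ = 7.227 W m⁻²/K.
ΔT₀ = ΔF/λ_P = -19.95/7.227 = -2.76 K.

-2.8 K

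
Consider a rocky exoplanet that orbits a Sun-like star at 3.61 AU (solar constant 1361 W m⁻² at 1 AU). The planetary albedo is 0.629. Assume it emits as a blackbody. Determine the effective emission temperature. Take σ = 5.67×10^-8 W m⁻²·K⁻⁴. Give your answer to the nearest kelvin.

114 K

By the inverse-square law, S = 1361/3.61² = 104.4 W m⁻².
Absorbed flux (global mean): S(1−α)/4 = 104.4·0.371/4 = 9.686 W m⁻².
Set σT⁴ = 9.686 → T = (9.686/σ)^(1/4) = 114.3 K.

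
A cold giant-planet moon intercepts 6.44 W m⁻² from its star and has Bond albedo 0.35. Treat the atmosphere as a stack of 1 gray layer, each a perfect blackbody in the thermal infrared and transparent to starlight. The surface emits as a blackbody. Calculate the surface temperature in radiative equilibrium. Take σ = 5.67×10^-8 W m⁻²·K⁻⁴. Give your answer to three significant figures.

OLR = S(1−α)/4 = 1.047 W m⁻²; the top layer radiates at T_e = 65.54 K.
For an N-layer opaque stack, T_s⁴ = (N+1)T_e⁴, hence T_s = (2)^(1/4)×65.54 K = 77.95 K.

77.9 K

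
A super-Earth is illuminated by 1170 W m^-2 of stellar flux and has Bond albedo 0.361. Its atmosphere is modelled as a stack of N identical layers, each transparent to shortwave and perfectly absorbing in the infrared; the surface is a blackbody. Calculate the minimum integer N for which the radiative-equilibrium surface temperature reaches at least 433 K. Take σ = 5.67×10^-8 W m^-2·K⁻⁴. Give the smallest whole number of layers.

Top-of-atmosphere balance: σT_e⁴ = S(1−α)/4 = 186.9 W m^-2 → T_e = 239.6 K.
Since T_s⁴ = (N+1)T_e⁴, we need N ≥ (T_s/T_e)⁴ − 1 = 9.664.
So N ≥ 9.664; the smallest integer is N = 10.

10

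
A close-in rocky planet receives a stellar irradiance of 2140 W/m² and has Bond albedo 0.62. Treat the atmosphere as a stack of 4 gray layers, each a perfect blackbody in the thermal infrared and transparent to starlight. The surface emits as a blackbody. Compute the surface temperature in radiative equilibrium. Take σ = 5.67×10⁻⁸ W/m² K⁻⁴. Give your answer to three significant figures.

The effective emission temperature is T_e = [S(1−α)/(4σ)]^¼ = 244.7 K.
Layer-by-layer balance gives σT_s⁴ = (N+1)σT_e⁴, so T_s = 5^¼·244.7 = 365.9 K.

366 kelvin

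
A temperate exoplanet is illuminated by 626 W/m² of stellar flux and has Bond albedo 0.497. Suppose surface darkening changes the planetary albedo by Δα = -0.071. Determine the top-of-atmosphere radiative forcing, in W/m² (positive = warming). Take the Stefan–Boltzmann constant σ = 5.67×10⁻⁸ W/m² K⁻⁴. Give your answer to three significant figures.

TOA radiative forcing: ΔF = −S·Δα/4 = −626.0·(-0.071)/4 = 11.11 W/m².

11.1 W/m²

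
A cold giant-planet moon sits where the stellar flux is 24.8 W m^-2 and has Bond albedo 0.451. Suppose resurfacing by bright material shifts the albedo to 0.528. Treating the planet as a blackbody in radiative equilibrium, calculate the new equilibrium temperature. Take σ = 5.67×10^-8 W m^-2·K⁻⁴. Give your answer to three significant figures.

With the new albedo, S(1−α₂)/4 = 2.926 W m^-2, so T₂ = 84.76 K.

84.8 K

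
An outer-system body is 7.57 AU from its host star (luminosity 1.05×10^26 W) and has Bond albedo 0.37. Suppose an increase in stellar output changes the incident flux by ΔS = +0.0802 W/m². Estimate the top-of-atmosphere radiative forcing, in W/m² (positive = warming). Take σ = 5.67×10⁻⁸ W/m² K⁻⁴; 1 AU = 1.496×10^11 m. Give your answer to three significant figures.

Orbital distance: d = 7.57 AU = 1.132×10^12 m.
Spreading L over a sphere of radius d: S = 1.05×10^26/(4π·1.13×10^12²) = 6.515 W/m².
ΔF = Δ[S(1−α)]/4 = (1−0.37)·+0.0802/4 = 0.01263 W/m².

0.0126 W/m²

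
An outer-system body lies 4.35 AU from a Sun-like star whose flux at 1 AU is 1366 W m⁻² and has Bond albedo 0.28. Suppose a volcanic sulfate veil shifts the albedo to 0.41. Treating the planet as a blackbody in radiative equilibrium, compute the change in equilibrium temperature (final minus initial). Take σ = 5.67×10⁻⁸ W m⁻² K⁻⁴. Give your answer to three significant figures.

-5.98 K

Irradiance scales as 1/d², so S = 1366 W m⁻² × (1/4.35)² = 72.19 W m⁻².
Initial: T₁ = [S(1−0.28)/(4σ)]^(1/4) = 123.0 K.
After:  T₂ = [72.19·0.59/(4σ)]^(1/4) = 117.1 K.
Change: 117.1 − 123.0 = -5.975 K.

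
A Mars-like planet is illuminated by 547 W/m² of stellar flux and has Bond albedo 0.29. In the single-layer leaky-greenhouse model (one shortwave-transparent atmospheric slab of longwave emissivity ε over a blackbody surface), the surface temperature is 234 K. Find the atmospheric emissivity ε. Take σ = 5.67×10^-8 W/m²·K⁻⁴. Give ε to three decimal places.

0.858

Effective temperature: T_e = [S(1−α)/(4σ)]^(1/4) = 203.4 K.
Inverting T_s⁴ = 2T_e⁴/(2−ε): (T_e/T_s)⁴ = 0.5711, so ε = 2(1 − 0.5711) = 0.8577.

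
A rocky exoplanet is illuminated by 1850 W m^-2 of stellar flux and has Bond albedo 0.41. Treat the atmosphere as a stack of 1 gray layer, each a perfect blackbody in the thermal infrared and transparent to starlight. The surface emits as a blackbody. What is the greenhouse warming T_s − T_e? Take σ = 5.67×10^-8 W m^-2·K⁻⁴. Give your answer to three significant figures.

49.8 kelvin

The effective emission temperature is T_e = [S(1−α)/(4σ)]^¼ = 263.4 K.
Surface: T_s = (2)^¼·T_e = 313.2 K.
Warming: T_s − T_e = 49.83 K.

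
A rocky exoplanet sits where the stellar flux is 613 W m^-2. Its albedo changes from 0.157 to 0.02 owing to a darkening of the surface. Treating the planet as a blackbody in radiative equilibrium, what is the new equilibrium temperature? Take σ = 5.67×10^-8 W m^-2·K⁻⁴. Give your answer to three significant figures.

With the new albedo, S(1−α₂)/4 = 150.2 W m^-2, so T₂ = 226.9 K.

227 kelvin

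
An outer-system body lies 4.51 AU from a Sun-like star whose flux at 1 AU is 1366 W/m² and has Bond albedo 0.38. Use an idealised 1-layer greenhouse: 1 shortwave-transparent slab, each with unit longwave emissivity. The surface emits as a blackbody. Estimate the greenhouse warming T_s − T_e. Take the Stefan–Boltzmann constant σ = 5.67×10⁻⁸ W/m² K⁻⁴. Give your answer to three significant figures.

Flux at the orbit: S = 1366/(4.51)² = 67.16 W/m².
The effective emission temperature is T_e = [S(1−α)/(4σ)]^¼ = 116.4 K.
Surface: T_s = (2)^¼·T_e = 138.4 K.
Warming: T_s − T_e = 22.02 K.

22.0 K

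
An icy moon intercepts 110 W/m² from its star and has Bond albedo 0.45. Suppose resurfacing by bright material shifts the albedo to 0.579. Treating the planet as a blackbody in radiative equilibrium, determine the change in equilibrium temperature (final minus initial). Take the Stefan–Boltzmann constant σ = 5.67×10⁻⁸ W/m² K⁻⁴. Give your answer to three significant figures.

Before: T₁ = [110.0·0.55/(4σ)]^(1/4) = 127.8 K.
With α = 0.579, T₂ = 119.5 K.
Change: 119.5 − 127.8 = -8.261 K.

-8.26 kelvin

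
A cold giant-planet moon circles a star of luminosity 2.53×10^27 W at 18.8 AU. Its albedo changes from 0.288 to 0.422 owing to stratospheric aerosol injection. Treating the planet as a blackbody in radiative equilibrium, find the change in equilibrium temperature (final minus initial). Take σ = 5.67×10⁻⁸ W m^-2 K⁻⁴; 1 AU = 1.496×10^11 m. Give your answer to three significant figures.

Orbital distance: d = 18.8 AU = 2.812×10^12 m.
Spreading L over a sphere of radius d: S = 2.53×10^27/(4π·2.81×10^12²) = 25.45 W m^-2.
With α = 0.288, T₁ = 94.55 K.
Final:   T₂ = [S(1−0.422)/(4σ)]^(1/4) = 89.74 K.
ΔT = T₂ − T₁ = -4.802 K.

-4.80 K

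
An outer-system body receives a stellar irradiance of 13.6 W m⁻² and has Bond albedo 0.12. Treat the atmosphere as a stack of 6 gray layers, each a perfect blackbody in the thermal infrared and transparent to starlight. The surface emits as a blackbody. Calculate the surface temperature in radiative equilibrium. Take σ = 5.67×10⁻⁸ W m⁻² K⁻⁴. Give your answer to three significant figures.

139 K

Top-of-atmosphere balance: σT_e⁴ = S(1−α)/4 = 2.992 W m⁻² → T_e = 85.23 K.
For an N-layer opaque stack, T_s⁴ = (N+1)T_e⁴, hence T_s = (7)^(1/4)×85.23 K = 138.6 K.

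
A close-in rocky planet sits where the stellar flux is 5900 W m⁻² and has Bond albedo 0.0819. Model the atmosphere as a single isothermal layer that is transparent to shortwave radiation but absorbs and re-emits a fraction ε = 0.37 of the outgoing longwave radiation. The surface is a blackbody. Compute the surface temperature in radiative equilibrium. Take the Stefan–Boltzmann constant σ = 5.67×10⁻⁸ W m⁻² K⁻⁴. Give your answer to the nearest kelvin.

414 kelvin

Effective emission temperature (TOA balance): σT_e⁴ = S(1−α)/4 = 1354 W m⁻² → T_e = 393.1 K.
For a single slab of emissivity ε, T_s⁴ = 2T_e⁴/(2−ε); thus T_s = 393.1·(1.227)^(1/4) = 413.7 K.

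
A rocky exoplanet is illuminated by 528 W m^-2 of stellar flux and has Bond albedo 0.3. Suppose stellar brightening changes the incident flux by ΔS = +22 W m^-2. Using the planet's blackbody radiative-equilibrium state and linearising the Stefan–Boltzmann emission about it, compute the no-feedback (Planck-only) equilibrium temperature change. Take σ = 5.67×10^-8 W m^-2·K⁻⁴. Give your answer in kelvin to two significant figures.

Unperturbed T_e = [528.0·(1−0.3)/(4σ)]^¼ = 200.9 K.
ΔF = Δ[S(1−α)]/4 = (1−0.3)·+22/4 = 3.850 W m^-2.
Planck response: λ_P = 4σT_e³ = 4·5.67×10⁻⁸·(200.9)³ = 1.840 W m^-2/K.
Hence the no-feedback warming is ΔF/(4σT_e³) = 2.09 K.

2.1 K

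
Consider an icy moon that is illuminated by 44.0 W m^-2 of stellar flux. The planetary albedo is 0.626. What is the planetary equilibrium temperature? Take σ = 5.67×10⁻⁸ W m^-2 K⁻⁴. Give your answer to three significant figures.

Absorbed flux (global mean): S(1−α)/4 = 44.00·0.374/4 = 4.114 W m^-2.
Set σT⁴ = 4.114 → T = (4.114/σ)^(1/4) = 92.29 K.

92.3 kelvin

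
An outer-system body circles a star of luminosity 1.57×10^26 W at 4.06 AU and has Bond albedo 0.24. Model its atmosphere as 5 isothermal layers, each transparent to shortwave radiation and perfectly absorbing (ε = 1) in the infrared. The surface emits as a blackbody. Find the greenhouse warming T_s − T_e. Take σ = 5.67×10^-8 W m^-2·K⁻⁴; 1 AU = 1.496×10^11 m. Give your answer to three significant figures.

Orbital distance: d = 4.06 AU = 6.074×10^11 m.
Flux at the orbit: S = L/(4πd²) = 1.57×10^26/(4π·(6.07×10^11)²) = 33.87 W m^-2.
Top-of-atmosphere balance: σT_e⁴ = S(1−α)/4 = 6.435 W m^-2 → T_e = 103.2 K.
Surface: T_s = (6)^¼·T_e = 161.5 K.
Warming: T_s − T_e = 58.32 K.

58.3 K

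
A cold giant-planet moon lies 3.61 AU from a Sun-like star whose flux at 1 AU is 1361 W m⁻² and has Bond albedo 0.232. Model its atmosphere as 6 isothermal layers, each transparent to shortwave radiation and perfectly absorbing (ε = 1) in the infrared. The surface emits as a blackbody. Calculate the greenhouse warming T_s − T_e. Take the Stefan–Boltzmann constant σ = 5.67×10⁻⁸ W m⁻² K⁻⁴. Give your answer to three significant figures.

By the inverse-square law, S = 1361/3.61² = 104.4 W m⁻².
Top-of-atmosphere balance: σT_e⁴ = S(1−α)/4 = 20.05 W m⁻² → T_e = 137.1 K.
T_s = (N+1)^(1/4)·T_e = 223.1 K.
Warming: T_s − T_e = 85.92 K.

85.9 kelvin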